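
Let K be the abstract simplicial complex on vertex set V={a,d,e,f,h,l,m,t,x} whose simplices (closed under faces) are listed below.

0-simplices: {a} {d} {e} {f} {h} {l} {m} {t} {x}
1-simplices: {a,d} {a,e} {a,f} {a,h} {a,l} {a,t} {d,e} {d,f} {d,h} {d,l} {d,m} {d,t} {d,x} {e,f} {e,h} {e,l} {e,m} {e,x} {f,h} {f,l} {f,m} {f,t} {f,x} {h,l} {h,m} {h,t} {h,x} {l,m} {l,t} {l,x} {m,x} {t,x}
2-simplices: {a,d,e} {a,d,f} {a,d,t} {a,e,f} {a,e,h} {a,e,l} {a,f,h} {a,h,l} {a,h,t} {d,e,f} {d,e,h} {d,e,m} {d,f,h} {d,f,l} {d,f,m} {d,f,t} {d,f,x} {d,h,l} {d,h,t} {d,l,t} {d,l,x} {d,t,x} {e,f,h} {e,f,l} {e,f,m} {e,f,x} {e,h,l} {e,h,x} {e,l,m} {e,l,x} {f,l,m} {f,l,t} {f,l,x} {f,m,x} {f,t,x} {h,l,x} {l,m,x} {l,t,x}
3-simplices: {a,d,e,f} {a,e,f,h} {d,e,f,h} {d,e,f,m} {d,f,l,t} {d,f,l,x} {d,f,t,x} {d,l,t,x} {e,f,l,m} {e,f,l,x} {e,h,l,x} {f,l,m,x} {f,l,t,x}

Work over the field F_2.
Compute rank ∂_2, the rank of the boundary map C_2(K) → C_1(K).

n_0=9 n_1=32 n_2=38 n_3=13  [Z2]
∂1: piv[ad,ae,af,ah,al,at,dm,dx] rk=8  ker:de,df,dh,dl,dt,ef,eh,el,em,ex,fh,fl,fm,ft,fx,hl,hm,ht,hx,lm,lt,lx,mx,tx
∂2: piv[ade,adf,adt,aef,aeh,ael,afh,ahl,aht,deh,dem,dfl,dfm,dft,dfx,dhl,dlt,dlx,dtx,efx,ehx,elm,fmx] rk=23  ker:def,dfh,dht,efh,efl,efm,ehl,elx,flm,flt,flx,ftx,hlx,lmx,ltx
∂3: piv[adef,aefh,defh,defm,dflt,dflx,dftx,dltx,eflm,eflx,ehlx,flmx] rk=12  ker:fltx
rk∂_2=23

rank∂_2=23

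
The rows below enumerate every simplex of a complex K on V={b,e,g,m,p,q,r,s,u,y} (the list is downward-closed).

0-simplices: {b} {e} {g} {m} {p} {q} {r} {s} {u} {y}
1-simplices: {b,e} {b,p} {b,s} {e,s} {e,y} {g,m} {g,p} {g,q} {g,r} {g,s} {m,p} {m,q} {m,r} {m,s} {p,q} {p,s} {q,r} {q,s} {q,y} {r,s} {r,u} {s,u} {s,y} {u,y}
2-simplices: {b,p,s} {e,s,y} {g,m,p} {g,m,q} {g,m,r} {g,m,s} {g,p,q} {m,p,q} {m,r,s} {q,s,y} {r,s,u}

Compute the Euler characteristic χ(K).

χ(K)=-3

n_0=10 n_1=24 n_2=11
χ=+10−24+11=-3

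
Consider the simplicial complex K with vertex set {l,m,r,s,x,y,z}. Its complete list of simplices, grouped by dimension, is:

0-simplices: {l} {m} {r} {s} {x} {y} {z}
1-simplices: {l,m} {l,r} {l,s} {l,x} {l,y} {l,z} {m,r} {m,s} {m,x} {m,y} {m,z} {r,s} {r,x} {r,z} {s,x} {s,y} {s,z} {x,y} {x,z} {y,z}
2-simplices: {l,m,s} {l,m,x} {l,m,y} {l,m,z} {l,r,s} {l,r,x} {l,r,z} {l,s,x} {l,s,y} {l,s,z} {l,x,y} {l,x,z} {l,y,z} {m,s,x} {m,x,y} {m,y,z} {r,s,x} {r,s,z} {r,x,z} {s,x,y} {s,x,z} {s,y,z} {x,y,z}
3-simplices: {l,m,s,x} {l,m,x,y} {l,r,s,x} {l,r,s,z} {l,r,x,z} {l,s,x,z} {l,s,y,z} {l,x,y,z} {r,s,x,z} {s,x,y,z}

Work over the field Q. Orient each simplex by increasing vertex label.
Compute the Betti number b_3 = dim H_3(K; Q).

b_3=1

n_0=7 n_1=20 n_2=23 n_3=10  [Q]
∂1: piv[lm,lr,ls,lx,ly,lz] rk=6  ker:mr,ms,mx,my,mz,rs,rx,rz,sx,sy,sz,xy,xz,yz
∂2: piv[lms,lmx,lmy,lmz,lrs,lrx,lrz,lsx,lsy,lsz,lxy,lxz,lyz] rk=13  ker:msx,mxy,myz,rsx,rsz,rxz,sxy,sxz,syz,xyz
∂3: piv[lmsx,lmxy,lrsx,lrsz,lrxz,lsxz,lsyz,lxyz,sxyz] rk=9  ker:rsxz
b_3=(10−9)−0=1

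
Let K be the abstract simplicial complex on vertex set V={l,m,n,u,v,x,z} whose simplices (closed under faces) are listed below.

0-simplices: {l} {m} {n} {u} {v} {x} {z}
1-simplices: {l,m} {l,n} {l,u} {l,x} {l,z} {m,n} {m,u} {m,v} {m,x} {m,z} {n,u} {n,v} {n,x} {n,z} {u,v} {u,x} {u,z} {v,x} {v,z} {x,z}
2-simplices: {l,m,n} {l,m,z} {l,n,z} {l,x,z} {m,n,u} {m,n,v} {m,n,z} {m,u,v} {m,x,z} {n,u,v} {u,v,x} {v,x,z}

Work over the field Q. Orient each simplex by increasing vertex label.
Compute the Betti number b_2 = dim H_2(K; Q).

b_2=2

n_0=7 n_1=20 n_2=12  [Q]
∂1: piv[lm,ln,lu,lx,lz,mv] rk=6  ker:mn,mu,mx,mz,nu,nv,nx,nz,uv,ux,uz,vx,vz,xz
∂2: piv[lmn,lmz,lnz,lxz,mnu,mnv,muv,mxz,uvx,vxz] rk=10  ker:mnz,nuv
b_2=(12−10)−0=2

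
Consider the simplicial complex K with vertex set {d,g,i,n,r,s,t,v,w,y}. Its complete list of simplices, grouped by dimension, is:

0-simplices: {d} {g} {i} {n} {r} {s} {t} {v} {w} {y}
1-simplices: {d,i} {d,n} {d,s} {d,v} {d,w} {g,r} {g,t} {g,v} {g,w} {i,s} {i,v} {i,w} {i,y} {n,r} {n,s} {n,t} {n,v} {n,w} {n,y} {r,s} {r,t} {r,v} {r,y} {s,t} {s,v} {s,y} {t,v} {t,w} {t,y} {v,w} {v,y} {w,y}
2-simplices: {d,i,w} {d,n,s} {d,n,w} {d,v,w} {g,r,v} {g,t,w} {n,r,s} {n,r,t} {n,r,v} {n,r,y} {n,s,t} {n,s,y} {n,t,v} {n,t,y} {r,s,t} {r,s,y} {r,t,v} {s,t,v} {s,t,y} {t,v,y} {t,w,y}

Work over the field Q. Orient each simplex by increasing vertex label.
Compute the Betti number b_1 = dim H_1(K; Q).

n_0=10 n_1=32 n_2=21  [Q]
∂1: piv[di,dn,ds,dv,dw,gr,gt,gv,iy] rk=9  ker:gw,is,iv,iw,nr,ns,nt,nv,nw,ny,rs,rt,rv,ry,st,sv,sy,tv,tw,ty,vw,vy,wy
∂2: piv[diw,dns,dnw,dvw,grv,gtw,nrs,nrt,nrv,nry,nst,nsy,ntv,nty,stv,tvy,twy] rk=17  ker:rst,rsy,rtv,sty
b_1=(32−9)−17=6

b_1=6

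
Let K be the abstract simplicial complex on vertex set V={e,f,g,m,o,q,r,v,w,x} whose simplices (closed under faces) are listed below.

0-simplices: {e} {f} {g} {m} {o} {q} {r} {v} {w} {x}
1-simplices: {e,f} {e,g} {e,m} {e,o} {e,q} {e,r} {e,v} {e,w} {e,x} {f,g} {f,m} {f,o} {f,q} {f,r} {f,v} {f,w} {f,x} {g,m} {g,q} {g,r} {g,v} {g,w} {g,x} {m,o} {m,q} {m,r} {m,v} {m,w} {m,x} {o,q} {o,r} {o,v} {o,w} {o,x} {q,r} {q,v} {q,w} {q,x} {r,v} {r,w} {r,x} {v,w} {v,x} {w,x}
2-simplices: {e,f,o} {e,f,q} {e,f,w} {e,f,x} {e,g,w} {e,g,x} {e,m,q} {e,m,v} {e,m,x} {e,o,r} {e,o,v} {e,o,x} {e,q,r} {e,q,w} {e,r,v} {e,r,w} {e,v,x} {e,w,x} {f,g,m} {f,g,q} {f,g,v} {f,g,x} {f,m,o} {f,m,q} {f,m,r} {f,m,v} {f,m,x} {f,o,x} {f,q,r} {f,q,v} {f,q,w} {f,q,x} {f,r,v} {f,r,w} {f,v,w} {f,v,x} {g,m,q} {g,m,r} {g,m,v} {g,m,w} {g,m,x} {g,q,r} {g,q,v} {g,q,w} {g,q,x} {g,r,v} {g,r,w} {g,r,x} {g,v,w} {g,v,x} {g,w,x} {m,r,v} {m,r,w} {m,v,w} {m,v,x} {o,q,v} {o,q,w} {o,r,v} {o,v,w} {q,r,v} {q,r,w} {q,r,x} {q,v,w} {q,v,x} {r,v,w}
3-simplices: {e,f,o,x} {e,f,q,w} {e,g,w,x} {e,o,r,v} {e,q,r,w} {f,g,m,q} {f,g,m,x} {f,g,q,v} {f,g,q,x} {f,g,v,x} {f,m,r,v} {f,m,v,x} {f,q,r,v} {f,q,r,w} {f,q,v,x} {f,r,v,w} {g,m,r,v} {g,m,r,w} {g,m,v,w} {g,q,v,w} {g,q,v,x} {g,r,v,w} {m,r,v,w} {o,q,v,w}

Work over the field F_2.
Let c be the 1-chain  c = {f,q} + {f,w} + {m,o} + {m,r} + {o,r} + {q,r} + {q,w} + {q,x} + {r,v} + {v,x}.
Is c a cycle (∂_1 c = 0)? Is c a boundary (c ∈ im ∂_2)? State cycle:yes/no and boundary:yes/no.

n_0=10 n_1=44 n_2=65 n_3=24  [Z2]
∂1: piv[ef,eg,em,eo,eq,er,ev,ew,ex] rk=9  ker:fg,fm,fo,fq,fr,fv,fw,fx,gm,gq,gr,gv,gw,gx,mo,mq,mr,mv,mw,mx,oq,or,ov,ow,ox,qr,qv,qw,qx,rv,rw,rx,vw,vx,wx
∂2: piv[efo,efq,efw,efx,egw,egx,emq,emv,emx,eor,eov,eox,eqr,eqw,erv,erw,evx,ewx,fgm,fgq,fgv,fgx,fmo,fmq,fmr,fmv,fqr,fqv,fqx,fvw,gmr,gmw,grx,oqv,oqw] rk=35  ker:fmx,fox,fqw,frv,frw,fvx,gmq,gmv,gmx,gqr,gqv,gqw,gqx,grv,grw,gvw,gvx,gwx,mrv,mrw,mvw,mvx,orv,ovw,qrv,qrw,qrx,qvw,qvx,rvw
∂3: piv[efox,efqw,egwx,eorv,eqrw,fgmq,fgmx,fgqv,fgqx,fgvx,fmrv,fmvx,fqrv,fqrw,fqvx,frvw,gmrv,gmrw,gmvw,gqvw,grvw,oqvw] rk=22  ker:gqvx,mrvw
∂1c = 0
c vs im∂2: reduces to 0 ⇒ boundary

cycle:yes boundary:yes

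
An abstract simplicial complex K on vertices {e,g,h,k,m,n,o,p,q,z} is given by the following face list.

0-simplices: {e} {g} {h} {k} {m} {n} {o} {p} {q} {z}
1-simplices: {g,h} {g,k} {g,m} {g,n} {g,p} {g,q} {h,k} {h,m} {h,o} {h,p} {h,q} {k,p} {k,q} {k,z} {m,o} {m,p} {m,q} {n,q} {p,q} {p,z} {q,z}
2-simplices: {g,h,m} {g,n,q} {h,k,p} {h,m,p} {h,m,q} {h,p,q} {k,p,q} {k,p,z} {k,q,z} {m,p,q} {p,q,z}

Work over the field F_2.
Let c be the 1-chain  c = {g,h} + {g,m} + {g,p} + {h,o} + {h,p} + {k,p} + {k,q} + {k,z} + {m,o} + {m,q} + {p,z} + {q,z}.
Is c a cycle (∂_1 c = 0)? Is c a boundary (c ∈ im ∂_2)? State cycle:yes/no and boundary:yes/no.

n_0=10 n_1=21 n_2=11  [Z2]
∂1: piv[gh,gk,gm,gn,gp,gq,ho,kz] rk=8  ker:hk,hm,hp,hq,kp,kq,mo,mp,mq,nq,pq,pz,qz
∂2: piv[ghm,gnq,hkp,hmp,hmq,hpq,kpq,kpz,kqz] rk=9  ker:mpq,pqz
∂1c = {g} + {h} + {k} + {m} + {q} + {z}

cycle:no boundary:no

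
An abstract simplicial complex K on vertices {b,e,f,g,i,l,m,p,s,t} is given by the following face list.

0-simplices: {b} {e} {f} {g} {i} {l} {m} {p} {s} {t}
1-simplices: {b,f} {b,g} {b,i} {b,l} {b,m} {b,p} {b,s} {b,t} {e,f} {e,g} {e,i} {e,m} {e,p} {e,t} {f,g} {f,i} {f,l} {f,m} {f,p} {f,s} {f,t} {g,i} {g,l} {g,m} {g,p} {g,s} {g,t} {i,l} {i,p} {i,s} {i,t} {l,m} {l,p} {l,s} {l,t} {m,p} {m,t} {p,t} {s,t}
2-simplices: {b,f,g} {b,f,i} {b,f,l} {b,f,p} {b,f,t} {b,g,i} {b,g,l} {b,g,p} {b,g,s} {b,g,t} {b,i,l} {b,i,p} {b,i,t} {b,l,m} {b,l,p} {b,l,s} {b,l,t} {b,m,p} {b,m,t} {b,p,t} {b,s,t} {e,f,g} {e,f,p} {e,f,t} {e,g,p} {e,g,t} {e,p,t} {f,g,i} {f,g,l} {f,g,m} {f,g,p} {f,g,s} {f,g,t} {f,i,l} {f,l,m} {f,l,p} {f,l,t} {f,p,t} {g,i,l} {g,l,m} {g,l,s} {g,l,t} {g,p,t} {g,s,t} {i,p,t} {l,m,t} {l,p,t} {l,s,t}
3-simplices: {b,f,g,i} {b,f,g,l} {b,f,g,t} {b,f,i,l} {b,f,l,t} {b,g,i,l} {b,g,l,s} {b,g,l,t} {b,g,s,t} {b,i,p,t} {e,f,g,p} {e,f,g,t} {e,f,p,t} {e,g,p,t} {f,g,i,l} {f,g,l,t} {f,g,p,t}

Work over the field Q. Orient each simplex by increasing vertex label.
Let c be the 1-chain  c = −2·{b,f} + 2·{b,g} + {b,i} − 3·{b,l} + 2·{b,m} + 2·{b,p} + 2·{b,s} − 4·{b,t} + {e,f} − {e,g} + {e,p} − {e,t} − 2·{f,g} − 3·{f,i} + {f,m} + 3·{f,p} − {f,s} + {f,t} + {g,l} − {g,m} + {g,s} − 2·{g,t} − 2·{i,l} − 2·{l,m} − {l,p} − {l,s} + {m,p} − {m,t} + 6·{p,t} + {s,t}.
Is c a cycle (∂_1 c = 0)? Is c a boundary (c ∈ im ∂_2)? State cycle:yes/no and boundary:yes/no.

cycle:yes boundary:yes

n_0=10 n_1=39 n_2=48 n_3=17  [Q]
∂1: piv[bf,bg,bi,bl,bm,bp,bs,bt,ef] rk=9  ker:eg,ei,em,ep,et,fg,fi,fl,fm,fp,fs,ft,gi,gl,gm,gp,gs,gt,il,ip,is,it,lm,lp,ls,lt,mp,mt,pt,st
∂2: piv[bfg,bfi,bfl,bfp,bft,bgi,bgl,bgp,bgs,bgt,bil,bip,bit,blm,blp,bls,blt,bmp,bmt,bpt,bst,efg,efp,eft,fgm,fgs,flm] rk=27  ker:egp,egt,ept,fgi,fgl,fgp,fgt,fil,flp,flt,fpt,gil,glm,gls,glt,gpt,gst,ipt,lmt,lpt,lst
∂3: piv[bfgi,bfgl,bfgt,bfil,bflt,bgil,bgls,bglt,bgst,bipt,efgp,efgt,efpt,egpt] rk=14  ker:fgil,fglt,fgpt
∂1c = 0
c vs im∂2: reduces to 0 ⇒ boundary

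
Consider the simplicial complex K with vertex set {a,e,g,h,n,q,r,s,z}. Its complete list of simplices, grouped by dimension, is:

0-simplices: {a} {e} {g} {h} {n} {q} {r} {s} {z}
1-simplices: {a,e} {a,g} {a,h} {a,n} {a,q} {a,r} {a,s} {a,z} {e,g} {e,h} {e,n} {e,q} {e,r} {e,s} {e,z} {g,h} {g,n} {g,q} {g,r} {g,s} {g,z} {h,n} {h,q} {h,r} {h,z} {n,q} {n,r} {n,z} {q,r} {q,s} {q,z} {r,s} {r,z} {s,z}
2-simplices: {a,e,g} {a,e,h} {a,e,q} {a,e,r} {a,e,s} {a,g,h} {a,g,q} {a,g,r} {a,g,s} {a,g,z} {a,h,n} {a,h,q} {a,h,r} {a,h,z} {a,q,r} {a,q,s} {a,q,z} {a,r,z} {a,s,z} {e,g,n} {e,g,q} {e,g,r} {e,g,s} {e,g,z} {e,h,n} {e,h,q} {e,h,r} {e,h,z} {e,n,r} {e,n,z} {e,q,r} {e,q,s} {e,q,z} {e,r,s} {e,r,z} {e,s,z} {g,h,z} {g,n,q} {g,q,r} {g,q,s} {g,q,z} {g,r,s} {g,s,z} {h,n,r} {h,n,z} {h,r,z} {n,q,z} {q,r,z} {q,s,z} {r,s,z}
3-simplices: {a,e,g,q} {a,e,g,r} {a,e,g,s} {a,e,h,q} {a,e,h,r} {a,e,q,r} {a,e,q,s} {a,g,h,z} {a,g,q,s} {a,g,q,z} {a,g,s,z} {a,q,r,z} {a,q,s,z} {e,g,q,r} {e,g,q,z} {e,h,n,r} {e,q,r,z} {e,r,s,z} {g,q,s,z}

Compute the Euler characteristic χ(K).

n_0=9 n_1=34 n_2=50 n_3=19
χ=+9−34+50−19=6

χ(K)=6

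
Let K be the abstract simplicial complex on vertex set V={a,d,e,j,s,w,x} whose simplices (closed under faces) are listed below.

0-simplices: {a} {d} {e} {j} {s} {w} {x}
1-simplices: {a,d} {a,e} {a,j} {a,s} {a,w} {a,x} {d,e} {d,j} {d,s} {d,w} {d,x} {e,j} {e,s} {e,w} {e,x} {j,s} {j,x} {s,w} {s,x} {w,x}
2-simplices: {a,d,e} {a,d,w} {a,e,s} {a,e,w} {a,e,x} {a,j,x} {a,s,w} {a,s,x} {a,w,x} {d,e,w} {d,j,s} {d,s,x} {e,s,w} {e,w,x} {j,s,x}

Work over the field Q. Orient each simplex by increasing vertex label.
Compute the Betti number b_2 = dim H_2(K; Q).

b_2=3

n_0=7 n_1=20 n_2=15  [Q]
∂1: piv[ad,ae,aj,as,aw,ax] rk=6  ker:de,dj,ds,dw,dx,ej,es,ew,ex,js,jx,sw,sx,wx
∂2: piv[ade,adw,aes,aew,aex,ajx,asw,asx,awx,djs,dsx,jsx] rk=12  ker:dew,esw,ewx
b_2=(15−12)−0=3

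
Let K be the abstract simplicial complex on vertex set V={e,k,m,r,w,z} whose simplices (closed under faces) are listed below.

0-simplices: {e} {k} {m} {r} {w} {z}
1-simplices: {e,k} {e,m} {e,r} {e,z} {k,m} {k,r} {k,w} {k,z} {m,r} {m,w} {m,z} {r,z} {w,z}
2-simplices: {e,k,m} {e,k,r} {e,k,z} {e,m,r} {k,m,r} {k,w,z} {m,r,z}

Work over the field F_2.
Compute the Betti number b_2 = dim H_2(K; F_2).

n_0=6 n_1=13 n_2=7  [Z2]
∂1: piv[ek,em,er,ez,kw] rk=5  ker:km,kr,kz,mr,mw,mz,rz,wz
∂2: piv[ekm,ekr,ekz,emr,kwz,mrz] rk=6  ker:kmr
b_2=(7−6)−0=1

b_2=1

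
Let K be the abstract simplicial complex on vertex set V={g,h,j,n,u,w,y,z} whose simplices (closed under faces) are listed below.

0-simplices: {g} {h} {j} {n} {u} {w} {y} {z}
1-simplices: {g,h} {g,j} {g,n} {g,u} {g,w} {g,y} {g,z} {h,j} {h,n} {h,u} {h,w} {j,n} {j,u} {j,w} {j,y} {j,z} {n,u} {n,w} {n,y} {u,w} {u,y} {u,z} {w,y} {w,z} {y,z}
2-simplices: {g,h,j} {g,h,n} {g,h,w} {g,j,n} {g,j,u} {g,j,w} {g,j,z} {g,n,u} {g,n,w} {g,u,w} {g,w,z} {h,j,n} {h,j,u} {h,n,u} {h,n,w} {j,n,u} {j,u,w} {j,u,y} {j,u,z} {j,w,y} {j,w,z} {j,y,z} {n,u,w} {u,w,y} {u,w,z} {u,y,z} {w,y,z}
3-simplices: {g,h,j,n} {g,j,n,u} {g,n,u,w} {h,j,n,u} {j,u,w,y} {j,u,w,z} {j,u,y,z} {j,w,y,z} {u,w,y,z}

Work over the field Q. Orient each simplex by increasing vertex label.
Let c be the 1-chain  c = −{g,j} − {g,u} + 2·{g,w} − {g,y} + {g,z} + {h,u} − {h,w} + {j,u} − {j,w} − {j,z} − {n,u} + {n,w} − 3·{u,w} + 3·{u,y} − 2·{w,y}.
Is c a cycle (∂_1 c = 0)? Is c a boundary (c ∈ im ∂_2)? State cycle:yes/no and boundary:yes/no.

n_0=8 n_1=25 n_2=27 n_3=9  [Q]
∂1: piv[gh,gj,gn,gu,gw,gy,gz] rk=7  ker:hj,hn,hu,hw,jn,ju,jw,jy,jz,nu,nw,ny,uw,uy,uz,wy,wz,yz
∂2: piv[ghj,ghn,ghw,gjn,gju,gjw,gjz,gnu,gnw,guw,gwz,hju,juy,juz,jwy,jyz] rk=16  ker:hjn,hnu,hnw,jnu,juw,jwz,nuw,uwy,uwz,uyz,wyz
∂3: piv[ghjn,gjnu,gnuw,hjnu,juwy,juwz,juyz,jwyz] rk=8  ker:uwyz
∂1c = 0
c vs im∂2: residual ≠ 0 ⇒ not boundary

cycle:yes boundary:no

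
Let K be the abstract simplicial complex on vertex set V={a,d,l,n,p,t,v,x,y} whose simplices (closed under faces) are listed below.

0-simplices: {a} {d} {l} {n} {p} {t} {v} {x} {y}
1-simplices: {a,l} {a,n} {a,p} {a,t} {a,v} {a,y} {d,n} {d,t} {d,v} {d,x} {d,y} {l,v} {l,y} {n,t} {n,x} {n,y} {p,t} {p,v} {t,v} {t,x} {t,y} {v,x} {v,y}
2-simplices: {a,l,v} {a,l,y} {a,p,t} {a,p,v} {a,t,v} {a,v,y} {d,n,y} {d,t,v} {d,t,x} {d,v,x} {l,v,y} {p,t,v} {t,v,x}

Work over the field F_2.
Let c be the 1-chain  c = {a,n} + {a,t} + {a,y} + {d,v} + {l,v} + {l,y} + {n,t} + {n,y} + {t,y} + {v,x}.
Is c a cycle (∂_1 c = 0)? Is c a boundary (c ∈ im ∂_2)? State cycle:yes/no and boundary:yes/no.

n_0=9 n_1=23 n_2=13  [Z2]
∂1: piv[al,an,ap,at,av,ay,dn,dx] rk=8  ker:dt,dv,dy,lv,ly,nt,nx,ny,pt,pv,tv,tx,ty,vx,vy
∂2: piv[alv,aly,apt,apv,atv,avy,dny,dtv,dtx,dvx] rk=10  ker:lvy,ptv,tvx
∂1c = {a} + {d} + {n} + {t} + {v} + {x}

cycle:no boundary:no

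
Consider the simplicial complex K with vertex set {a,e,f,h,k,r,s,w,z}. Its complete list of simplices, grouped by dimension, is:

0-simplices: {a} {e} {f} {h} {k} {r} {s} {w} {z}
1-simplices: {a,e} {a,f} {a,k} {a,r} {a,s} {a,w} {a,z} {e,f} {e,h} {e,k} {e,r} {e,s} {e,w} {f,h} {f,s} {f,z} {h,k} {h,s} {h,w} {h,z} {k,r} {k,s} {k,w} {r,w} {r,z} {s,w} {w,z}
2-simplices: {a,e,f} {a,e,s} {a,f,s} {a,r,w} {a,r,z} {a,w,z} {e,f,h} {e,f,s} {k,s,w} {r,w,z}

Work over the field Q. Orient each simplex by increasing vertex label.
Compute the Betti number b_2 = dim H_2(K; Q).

n_0=9 n_1=27 n_2=10  [Q]
∂1: piv[ae,af,ak,ar,as,aw,az,eh] rk=8  ker:ef,ek,er,es,ew,fh,fs,fz,hk,hs,hw,hz,kr,ks,kw,rw,rz,sw,wz
∂2: piv[aef,aes,afs,arw,arz,awz,efh,ksw] rk=8  ker:efs,rwz
b_2=(10−8)−0=2

b_2=2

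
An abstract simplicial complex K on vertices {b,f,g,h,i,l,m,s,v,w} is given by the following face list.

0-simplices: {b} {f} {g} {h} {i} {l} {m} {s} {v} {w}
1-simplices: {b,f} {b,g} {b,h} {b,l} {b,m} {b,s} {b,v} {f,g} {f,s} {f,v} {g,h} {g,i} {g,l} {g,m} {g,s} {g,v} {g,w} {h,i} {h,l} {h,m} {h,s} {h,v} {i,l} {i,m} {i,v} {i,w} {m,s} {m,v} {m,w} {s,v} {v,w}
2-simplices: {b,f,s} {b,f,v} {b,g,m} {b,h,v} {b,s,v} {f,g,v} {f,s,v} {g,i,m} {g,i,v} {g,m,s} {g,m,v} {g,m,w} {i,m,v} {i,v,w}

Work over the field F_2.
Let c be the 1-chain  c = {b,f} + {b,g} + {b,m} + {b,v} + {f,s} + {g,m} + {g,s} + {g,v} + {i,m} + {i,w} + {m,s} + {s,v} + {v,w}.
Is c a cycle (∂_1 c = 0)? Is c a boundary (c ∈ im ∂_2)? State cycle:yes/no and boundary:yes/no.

n_0=10 n_1=31 n_2=14  [Z2]
∂1: piv[bf,bg,bh,bl,bm,bs,bv,gi,gw] rk=9  ker:fg,fs,fv,gh,gl,gm,gs,gv,hi,hl,hm,hs,hv,il,im,iv,iw,ms,mv,mw,sv,vw
∂2: piv[bfs,bfv,bgm,bhv,bsv,fgv,gim,giv,gms,gmv,gmw,ivw] rk=12  ker:fsv,imv
∂1c = 0
c vs im∂2: reduces to 0 ⇒ boundary

cycle:yes boundary:yes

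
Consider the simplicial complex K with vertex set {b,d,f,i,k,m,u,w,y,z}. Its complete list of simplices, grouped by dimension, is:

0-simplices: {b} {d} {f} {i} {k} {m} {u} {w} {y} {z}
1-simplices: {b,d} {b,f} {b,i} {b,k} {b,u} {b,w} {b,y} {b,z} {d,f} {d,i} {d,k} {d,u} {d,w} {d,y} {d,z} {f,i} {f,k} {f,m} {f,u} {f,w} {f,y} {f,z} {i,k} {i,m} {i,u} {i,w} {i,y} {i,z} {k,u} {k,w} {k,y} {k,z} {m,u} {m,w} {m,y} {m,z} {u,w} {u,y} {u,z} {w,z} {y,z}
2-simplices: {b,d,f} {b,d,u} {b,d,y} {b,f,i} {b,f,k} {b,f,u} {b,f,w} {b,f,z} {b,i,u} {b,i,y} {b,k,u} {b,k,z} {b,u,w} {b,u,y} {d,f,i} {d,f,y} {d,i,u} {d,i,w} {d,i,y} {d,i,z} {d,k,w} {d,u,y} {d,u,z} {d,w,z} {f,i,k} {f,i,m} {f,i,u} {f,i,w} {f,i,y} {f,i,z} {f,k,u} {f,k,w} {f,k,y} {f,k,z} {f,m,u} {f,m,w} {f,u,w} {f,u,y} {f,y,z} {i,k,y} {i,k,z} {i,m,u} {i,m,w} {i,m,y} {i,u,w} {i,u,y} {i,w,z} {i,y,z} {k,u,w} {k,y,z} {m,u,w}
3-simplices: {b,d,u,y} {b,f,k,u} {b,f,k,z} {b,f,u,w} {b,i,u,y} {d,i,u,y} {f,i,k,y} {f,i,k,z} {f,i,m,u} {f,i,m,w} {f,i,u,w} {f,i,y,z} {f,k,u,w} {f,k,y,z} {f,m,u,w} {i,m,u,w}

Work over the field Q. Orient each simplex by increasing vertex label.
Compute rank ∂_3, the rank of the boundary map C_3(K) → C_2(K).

rank∂_3=15

n_0=10 n_1=41 n_2=51 n_3=16  [Q]
∂1: piv[bd,bf,bi,bk,bu,bw,by,bz,fm] rk=9  ker:df,di,dk,du,dw,dy,dz,fi,fk,fu,fw,fy,fz,ik,im,iu,iw,iy,iz,ku,kw,ky,kz,mu,mw,my,mz,uw,uy,uz,wz,yz
∂2: piv[bdf,bdu,bdy,bfi,bfk,bfu,bfw,bfz,biu,biy,bku,bkz,buw,buy,dfi,dfy,diw,diz,dkw,duz,dwz,fik,fim,fiw,fiz,fkw,fky,fmu,fmw,fyz,imy] rk=31  ker:diu,diy,duy,fiu,fiy,fku,fkz,fuw,fuy,iky,ikz,imu,imw,iuw,iuy,iwz,iyz,kuw,kyz,muw
∂3: piv[bduy,bfku,bfkz,bfuw,biuy,diuy,fiky,fikz,fimu,fimw,fiuw,fiyz,fkuw,fkyz,fmuw] rk=15  ker:imuw
rk∂_3=15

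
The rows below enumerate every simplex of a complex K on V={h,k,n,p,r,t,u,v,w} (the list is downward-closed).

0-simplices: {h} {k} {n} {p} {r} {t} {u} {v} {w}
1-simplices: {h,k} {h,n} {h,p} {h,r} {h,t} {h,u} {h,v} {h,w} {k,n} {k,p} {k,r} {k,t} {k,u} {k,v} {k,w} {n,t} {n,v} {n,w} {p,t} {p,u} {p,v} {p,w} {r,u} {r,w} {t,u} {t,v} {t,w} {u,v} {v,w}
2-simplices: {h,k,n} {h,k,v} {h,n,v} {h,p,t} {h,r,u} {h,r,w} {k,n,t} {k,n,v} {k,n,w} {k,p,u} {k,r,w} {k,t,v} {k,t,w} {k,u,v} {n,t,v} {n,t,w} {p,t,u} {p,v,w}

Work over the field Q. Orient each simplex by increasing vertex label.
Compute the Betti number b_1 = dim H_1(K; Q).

n_0=9 n_1=29 n_2=18  [Q]
∂1: piv[hk,hn,hp,hr,ht,hu,hv,hw] rk=8  ker:kn,kp,kr,kt,ku,kv,kw,nt,nv,nw,pt,pu,pv,pw,ru,rw,tu,tv,tw,uv,vw
∂2: piv[hkn,hkv,hnv,hpt,hru,hrw,knt,knw,kpu,krw,ktv,ktw,kuv,ptu,pvw] rk=15  ker:knv,ntv,ntw
b_1=(29−8)−15=6

b_1=6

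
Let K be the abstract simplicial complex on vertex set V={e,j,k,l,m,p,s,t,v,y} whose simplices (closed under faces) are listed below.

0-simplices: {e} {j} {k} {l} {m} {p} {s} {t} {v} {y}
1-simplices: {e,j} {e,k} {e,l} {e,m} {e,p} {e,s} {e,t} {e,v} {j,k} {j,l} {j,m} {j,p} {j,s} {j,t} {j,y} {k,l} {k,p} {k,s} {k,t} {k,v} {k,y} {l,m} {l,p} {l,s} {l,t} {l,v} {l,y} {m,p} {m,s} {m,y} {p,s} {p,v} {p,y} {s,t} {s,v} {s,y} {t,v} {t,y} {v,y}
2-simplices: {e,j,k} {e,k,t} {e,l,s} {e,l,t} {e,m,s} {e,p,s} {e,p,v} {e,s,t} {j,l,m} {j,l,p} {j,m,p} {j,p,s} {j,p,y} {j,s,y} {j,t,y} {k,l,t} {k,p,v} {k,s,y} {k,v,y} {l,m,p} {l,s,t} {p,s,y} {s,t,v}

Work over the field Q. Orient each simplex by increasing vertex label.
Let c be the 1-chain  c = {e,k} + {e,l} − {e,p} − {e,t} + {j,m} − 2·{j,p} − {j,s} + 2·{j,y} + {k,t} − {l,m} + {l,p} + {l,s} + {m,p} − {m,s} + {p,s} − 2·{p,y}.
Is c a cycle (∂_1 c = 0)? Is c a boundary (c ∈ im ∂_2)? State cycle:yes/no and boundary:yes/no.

cycle:yes boundary:no

n_0=10 n_1=39 n_2=23  [Q]
∂1: piv[ej,ek,el,em,ep,es,et,ev,jy] rk=9  ker:jk,jl,jm,jp,js,jt,kl,kp,ks,kt,kv,ky,lm,lp,ls,lt,lv,ly,mp,ms,my,ps,pv,py,st,sv,sy,tv,ty,vy
∂2: piv[ejk,ekt,els,elt,ems,eps,epv,est,jlm,jlp,jmp,jps,jpy,jsy,jty,klt,kpv,ksy,kvy,stv] rk=20  ker:lmp,lst,psy
∂1c = 0
c vs im∂2: residual ≠ 0 ⇒ not boundary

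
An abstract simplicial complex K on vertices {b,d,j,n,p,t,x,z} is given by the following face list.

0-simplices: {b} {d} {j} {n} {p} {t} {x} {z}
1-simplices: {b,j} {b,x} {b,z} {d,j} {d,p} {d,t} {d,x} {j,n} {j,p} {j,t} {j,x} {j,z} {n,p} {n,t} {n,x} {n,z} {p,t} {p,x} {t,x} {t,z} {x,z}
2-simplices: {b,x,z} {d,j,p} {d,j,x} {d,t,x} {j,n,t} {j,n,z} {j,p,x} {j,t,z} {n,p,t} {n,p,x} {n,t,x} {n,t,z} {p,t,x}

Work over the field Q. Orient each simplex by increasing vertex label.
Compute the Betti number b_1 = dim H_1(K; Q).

b_1=3

n_0=8 n_1=21 n_2=13  [Q]
∂1: piv[bj,bx,bz,dj,dp,dt,jn] rk=7  ker:dx,jp,jt,jx,jz,np,nt,nx,nz,pt,px,tx,tz,xz
∂2: piv[bxz,djp,djx,dtx,jnt,jnz,jpx,jtz,npt,npx,ntx] rk=11  ker:ntz,ptx
b_1=(21−7)−11=3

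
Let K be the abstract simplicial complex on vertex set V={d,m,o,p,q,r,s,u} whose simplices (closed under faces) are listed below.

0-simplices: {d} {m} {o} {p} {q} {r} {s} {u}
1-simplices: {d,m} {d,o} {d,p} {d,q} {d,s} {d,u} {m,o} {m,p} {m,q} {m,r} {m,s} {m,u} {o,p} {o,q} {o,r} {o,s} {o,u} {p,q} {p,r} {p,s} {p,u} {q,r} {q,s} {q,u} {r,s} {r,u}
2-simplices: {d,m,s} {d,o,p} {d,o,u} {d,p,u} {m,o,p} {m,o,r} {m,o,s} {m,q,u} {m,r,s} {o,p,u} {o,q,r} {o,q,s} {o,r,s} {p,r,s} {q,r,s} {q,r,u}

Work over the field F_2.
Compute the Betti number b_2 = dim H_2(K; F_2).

b_2=3

n_0=8 n_1=26 n_2=16  [Z2]
∂1: piv[dm,do,dp,dq,ds,du,mr] rk=7  ker:mo,mp,mq,ms,mu,op,oq,or,os,ou,pq,pr,ps,pu,qr,qs,qu,rs,ru
∂2: piv[dms,dop,dou,dpu,mop,mor,mos,mqu,mrs,oqr,oqs,prs,qru] rk=13  ker:opu,ors,qrs
b_2=(16−13)−0=3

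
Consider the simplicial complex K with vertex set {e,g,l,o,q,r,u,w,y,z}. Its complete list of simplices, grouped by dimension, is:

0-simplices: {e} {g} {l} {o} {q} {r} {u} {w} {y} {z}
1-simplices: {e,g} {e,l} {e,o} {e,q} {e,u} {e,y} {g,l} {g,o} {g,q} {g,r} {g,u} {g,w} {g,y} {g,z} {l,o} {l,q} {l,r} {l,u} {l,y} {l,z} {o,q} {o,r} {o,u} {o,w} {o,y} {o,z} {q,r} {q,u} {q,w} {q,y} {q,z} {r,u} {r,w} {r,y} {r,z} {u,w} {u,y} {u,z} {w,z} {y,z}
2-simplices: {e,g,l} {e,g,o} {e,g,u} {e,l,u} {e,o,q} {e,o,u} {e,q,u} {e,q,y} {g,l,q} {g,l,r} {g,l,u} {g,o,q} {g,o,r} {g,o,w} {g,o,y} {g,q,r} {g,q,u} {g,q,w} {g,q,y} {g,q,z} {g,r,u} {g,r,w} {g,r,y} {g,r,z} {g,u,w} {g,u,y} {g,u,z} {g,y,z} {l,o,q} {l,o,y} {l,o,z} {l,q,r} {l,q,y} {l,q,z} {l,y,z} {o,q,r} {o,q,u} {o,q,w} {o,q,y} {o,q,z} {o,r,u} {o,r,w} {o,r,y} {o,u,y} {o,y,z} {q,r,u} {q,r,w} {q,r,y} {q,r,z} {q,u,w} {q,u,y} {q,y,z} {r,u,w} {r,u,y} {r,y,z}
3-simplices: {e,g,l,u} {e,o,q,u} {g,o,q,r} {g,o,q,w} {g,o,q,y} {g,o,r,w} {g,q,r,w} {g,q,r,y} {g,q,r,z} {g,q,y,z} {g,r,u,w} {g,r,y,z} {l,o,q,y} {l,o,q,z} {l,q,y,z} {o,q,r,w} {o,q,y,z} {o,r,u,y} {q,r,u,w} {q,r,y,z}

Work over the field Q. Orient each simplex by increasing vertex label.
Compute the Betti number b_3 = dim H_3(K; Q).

b_3=2

n_0=10 n_1=40 n_2=55 n_3=20  [Q]
∂1: piv[eg,el,eo,eq,eu,ey,gr,gw,gz] rk=9  ker:gl,go,gq,gu,gy,lo,lq,lr,lu,ly,lz,oq,or,ou,ow,oy,oz,qr,qu,qw,qy,qz,ru,rw,ry,rz,uw,uy,uz,wz,yz
∂2: piv[egl,ego,egu,elu,eoq,eou,equ,eqy,glq,glr,goq,gor,gow,goy,gqr,gqw,gqy,gqz,gru,grw,gry,grz,guw,guy,guz,gyz,loq,loy,loz,lqz] rk=30  ker:glu,gqu,lqr,lqy,lyz,oqr,oqu,oqw,oqy,oqz,oru,orw,ory,ouy,oyz,qru,qrw,qry,qrz,quw,quy,qyz,ruw,ruy,ryz
∂3: piv[eglu,eoqu,goqr,goqw,goqy,gorw,gqrw,gqry,gqrz,gqyz,gruw,gryz,loqy,loqz,lqyz,oqyz,oruy,qruw] rk=18  ker:oqrw,qryz
b_3=(20−18)−0=2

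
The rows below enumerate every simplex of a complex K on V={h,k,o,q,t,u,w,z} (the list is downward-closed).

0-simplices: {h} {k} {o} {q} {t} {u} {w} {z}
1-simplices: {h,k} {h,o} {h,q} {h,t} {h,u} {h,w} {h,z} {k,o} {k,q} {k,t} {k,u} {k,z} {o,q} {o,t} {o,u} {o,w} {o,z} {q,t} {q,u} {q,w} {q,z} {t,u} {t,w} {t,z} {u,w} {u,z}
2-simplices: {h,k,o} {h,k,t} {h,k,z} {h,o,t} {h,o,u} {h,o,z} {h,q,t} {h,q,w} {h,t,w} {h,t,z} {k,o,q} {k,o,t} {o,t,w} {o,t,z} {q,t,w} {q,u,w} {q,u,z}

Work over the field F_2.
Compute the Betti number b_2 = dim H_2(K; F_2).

b_2=3

n_0=8 n_1=26 n_2=17  [Z2]
∂1: piv[hk,ho,hq,ht,hu,hw,hz] rk=7  ker:ko,kq,kt,ku,kz,oq,ot,ou,ow,oz,qt,qu,qw,qz,tu,tw,tz,uw,uz
∂2: piv[hko,hkt,hkz,hot,hou,hoz,hqt,hqw,htw,htz,koq,otw,quw,quz] rk=14  ker:kot,otz,qtw
b_2=(17−14)−0=3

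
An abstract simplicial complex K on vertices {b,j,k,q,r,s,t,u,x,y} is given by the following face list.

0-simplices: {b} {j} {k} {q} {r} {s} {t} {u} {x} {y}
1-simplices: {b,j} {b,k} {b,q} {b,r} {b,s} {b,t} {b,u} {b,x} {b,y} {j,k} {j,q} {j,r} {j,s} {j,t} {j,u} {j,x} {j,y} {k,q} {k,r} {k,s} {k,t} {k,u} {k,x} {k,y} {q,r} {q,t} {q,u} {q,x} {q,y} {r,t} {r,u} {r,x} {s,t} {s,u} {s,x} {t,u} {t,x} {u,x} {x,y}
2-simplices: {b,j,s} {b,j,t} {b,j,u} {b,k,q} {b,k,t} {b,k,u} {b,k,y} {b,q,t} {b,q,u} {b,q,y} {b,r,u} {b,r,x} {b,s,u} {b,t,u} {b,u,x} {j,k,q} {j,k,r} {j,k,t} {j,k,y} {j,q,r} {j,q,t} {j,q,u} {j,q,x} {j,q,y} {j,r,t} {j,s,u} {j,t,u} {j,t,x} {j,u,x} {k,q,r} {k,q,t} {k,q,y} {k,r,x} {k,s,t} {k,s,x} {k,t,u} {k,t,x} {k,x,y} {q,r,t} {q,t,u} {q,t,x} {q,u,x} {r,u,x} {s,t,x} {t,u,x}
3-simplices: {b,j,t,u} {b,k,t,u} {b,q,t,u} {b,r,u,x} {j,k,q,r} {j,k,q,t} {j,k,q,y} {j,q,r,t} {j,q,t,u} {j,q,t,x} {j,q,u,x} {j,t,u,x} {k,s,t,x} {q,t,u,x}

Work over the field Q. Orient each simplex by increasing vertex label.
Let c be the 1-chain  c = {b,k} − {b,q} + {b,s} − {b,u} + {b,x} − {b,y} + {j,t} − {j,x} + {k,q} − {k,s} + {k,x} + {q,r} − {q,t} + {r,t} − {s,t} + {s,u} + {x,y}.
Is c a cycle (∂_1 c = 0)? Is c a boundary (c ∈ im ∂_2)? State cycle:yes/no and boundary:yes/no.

n_0=10 n_1=39 n_2=45 n_3=14  [Q]
∂1: piv[bj,bk,bq,br,bs,bt,bu,bx,by] rk=9  ker:jk,jq,jr,js,jt,ju,jx,jy,kq,kr,ks,kt,ku,kx,ky,qr,qt,qu,qx,qy,rt,ru,rx,st,su,sx,tu,tx,ux,xy
∂2: piv[bjs,bjt,bju,bkq,bkt,bku,bky,bqt,bqu,bqy,bru,brx,bsu,btu,bux,jkq,jkr,jkt,jky,jqr,jqx,jrt,jtx,jux,krx,kst,ksx,ktx,kxy] rk=29  ker:jqt,jqu,jqy,jsu,jtu,kqr,kqt,kqy,ktu,qrt,qtu,qtx,qux,rux,stx,tux
∂3: piv[bjtu,bktu,bqtu,brux,jkqr,jkqt,jkqy,jqrt,jqtu,jqtx,jqux,jtux,kstx] rk=13  ker:qtux
∂1c = 0
c vs im∂2: reduces to 0 ⇒ boundary

cycle:yes boundary:yes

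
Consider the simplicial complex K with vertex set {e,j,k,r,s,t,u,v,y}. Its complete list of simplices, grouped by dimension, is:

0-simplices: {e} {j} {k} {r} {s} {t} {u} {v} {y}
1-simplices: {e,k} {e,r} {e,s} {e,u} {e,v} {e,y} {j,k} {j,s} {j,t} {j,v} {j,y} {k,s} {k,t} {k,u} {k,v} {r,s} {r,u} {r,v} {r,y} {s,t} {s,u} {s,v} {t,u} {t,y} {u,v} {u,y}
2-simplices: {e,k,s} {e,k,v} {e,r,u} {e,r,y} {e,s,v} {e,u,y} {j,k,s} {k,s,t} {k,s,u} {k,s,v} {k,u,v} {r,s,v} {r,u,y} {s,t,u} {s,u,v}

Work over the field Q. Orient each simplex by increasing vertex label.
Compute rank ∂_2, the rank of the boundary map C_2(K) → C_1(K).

n_0=9 n_1=26 n_2=15  [Q]
∂1: piv[ek,er,es,eu,ev,ey,jk,jt] rk=8  ker:js,jv,jy,ks,kt,ku,kv,rs,ru,rv,ry,st,su,sv,tu,ty,uv,uy
∂2: piv[eks,ekv,eru,ery,esv,euy,jks,kst,ksu,kuv,rsv,stu] rk=12  ker:ksv,ruy,suv
rk∂_2=12

rank∂_2=12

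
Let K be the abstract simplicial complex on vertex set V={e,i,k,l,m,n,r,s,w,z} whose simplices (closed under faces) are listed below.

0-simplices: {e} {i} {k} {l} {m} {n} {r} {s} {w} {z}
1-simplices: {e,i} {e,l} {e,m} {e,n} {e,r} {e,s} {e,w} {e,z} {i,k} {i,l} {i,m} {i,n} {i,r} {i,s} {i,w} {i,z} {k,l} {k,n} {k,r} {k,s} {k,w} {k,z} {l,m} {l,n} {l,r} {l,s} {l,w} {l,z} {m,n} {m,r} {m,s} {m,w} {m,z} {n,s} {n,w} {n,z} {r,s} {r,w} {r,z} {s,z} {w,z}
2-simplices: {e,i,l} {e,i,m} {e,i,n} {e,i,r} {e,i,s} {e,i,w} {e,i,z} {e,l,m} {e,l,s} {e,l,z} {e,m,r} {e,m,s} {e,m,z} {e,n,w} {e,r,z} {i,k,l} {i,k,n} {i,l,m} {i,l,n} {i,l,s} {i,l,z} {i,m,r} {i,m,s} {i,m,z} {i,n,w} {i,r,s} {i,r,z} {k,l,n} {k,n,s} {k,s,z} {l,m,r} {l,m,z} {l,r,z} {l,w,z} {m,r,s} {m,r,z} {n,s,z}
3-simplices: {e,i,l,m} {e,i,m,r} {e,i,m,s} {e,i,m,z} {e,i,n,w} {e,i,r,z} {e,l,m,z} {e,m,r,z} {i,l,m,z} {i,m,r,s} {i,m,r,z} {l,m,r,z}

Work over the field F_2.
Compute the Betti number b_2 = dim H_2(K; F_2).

b_2=2

n_0=10 n_1=41 n_2=37 n_3=12  [Z2]
∂1: piv[ei,el,em,en,er,es,ew,ez,ik] rk=9  ker:il,im,in,ir,is,iw,iz,kl,kn,kr,ks,kw,kz,lm,ln,lr,ls,lw,lz,mn,mr,ms,mw,mz,ns,nw,nz,rs,rw,rz,sz,wz
∂2: piv[eil,eim,ein,eir,eis,eiw,eiz,elm,els,elz,emr,ems,emz,enw,erz,ikl,ikn,iln,irs,kns,ksz,lmr,lwz,nsz] rk=24  ker:ilm,ils,ilz,imr,ims,imz,inw,irz,kln,lmz,lrz,mrs,mrz
∂3: piv[eilm,eimr,eims,eimz,einw,eirz,elmz,emrz,ilmz,imrs,lmrz] rk=11  ker:imrz
b_2=(37−24)−11=2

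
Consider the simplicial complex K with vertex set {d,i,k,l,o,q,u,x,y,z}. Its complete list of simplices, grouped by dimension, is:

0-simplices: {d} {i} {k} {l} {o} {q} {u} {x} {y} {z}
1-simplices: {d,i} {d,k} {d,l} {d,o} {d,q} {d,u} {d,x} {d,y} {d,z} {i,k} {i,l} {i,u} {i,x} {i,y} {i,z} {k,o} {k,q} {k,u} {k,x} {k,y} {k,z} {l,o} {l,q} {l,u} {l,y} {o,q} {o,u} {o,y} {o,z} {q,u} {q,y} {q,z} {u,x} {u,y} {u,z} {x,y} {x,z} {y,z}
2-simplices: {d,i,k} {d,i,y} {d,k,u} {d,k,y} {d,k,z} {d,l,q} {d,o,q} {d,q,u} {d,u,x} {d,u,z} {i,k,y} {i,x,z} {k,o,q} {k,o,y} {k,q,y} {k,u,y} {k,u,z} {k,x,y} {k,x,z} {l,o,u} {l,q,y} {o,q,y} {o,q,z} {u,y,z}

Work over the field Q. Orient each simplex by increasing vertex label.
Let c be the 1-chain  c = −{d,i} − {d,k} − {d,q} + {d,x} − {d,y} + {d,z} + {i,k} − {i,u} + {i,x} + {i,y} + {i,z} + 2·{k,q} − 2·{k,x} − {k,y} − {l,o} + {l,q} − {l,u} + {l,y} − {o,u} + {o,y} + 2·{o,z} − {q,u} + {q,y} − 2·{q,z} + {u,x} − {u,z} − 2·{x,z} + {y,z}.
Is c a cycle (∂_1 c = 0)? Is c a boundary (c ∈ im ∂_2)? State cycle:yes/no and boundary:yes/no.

cycle:no boundary:no

n_0=10 n_1=38 n_2=24  [Q]
∂1: piv[di,dk,dl,do,dq,du,dx,dy,dz] rk=9  ker:ik,il,iu,ix,iy,iz,ko,kq,ku,kx,ky,kz,lo,lq,lu,ly,oq,ou,oy,oz,qu,qy,qz,ux,uy,uz,xy,xz,yz
∂2: piv[dik,diy,dku,dky,dkz,dlq,doq,dqu,dux,duz,ixz,koq,koy,kqy,kuy,kxy,kxz,lou,lqy,oqz,uyz] rk=21  ker:iky,kuz,oqy
∂1c = 2·{d} − 4·{i} + {k} − 3·{o} + 4·{q} − 4·{u} + 3·{x} + {y}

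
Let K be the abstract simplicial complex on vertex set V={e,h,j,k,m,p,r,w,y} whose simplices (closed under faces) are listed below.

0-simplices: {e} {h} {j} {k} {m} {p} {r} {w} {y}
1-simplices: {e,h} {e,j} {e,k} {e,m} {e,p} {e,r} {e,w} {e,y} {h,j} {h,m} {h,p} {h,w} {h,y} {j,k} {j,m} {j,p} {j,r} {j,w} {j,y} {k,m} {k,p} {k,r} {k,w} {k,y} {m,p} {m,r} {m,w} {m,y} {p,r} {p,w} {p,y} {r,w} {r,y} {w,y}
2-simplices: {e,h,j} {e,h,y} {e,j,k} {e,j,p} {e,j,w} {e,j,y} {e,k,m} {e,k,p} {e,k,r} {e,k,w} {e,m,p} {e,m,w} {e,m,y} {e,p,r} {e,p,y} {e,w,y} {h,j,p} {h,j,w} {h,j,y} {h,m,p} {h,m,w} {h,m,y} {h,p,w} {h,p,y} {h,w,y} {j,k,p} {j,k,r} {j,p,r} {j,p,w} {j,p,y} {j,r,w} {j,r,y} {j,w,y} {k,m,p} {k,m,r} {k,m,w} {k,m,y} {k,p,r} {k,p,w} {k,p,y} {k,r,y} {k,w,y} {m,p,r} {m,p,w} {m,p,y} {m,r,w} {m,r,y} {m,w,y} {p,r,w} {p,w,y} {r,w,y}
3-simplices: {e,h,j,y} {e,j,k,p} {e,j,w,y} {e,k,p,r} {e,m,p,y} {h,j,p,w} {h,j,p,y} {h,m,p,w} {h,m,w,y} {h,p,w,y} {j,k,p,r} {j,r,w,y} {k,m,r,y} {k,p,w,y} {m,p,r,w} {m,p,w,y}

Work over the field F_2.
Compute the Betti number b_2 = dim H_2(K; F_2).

b_2=10

n_0=9 n_1=34 n_2=51 n_3=16  [Z2]
∂1: piv[eh,ej,ek,em,ep,er,ew,ey] rk=8  ker:hj,hm,hp,hw,hy,jk,jm,jp,jr,jw,jy,km,kp,kr,kw,ky,mp,mr,mw,my,pr,pw,py,rw,ry,wy
∂2: piv[ehj,ehy,ejk,ejp,ejw,ejy,ekm,ekp,ekr,ekw,emp,emw,emy,epr,epy,ewy,hjp,hjw,hmp,hpw,jkr,jrw,jry,kmr,kmy] rk=25  ker:hjy,hmw,hmy,hpy,hwy,jkp,jpr,jpw,jpy,jwy,kmp,kmw,kpr,kpw,kpy,kry,kwy,mpr,mpw,mpy,mrw,mry,mwy,prw,pwy,rwy
∂3: piv[ehjy,ejkp,ejwy,ekpr,empy,hjpw,hjpy,hmpw,hmwy,hpwy,jkpr,jrwy,kmry,kpwy,mprw,mpwy] rk=16
b_2=(51−25)−16=10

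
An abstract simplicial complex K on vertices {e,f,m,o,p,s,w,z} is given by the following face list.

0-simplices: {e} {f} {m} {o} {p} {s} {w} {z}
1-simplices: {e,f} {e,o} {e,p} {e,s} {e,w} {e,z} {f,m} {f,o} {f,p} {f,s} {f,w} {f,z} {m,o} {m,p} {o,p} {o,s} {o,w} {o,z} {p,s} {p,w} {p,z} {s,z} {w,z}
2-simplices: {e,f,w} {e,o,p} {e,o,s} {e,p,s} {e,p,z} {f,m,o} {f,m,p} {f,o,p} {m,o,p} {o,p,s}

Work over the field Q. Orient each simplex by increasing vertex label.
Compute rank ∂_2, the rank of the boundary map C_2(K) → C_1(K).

rank∂_2=8

n_0=8 n_1=23 n_2=10  [Q]
∂1: piv[ef,eo,ep,es,ew,ez,fm] rk=7  ker:fo,fp,fs,fw,fz,mo,mp,op,os,ow,oz,ps,pw,pz,sz,wz
∂2: piv[efw,eop,eos,eps,epz,fmo,fmp,fop] rk=8  ker:mop,ops
rk∂_2=8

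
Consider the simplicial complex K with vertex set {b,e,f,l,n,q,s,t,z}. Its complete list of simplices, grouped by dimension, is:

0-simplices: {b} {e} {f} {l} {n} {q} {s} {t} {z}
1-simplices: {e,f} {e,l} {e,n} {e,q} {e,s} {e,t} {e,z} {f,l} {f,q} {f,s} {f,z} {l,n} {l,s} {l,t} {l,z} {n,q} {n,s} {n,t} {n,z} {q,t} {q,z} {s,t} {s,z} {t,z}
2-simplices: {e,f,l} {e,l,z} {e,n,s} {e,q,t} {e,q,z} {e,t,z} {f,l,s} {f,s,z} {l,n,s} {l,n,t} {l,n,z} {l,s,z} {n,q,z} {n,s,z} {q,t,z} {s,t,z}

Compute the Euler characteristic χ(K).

n_0=9 n_1=24 n_2=16
χ=+9−24+16=1

χ(K)=1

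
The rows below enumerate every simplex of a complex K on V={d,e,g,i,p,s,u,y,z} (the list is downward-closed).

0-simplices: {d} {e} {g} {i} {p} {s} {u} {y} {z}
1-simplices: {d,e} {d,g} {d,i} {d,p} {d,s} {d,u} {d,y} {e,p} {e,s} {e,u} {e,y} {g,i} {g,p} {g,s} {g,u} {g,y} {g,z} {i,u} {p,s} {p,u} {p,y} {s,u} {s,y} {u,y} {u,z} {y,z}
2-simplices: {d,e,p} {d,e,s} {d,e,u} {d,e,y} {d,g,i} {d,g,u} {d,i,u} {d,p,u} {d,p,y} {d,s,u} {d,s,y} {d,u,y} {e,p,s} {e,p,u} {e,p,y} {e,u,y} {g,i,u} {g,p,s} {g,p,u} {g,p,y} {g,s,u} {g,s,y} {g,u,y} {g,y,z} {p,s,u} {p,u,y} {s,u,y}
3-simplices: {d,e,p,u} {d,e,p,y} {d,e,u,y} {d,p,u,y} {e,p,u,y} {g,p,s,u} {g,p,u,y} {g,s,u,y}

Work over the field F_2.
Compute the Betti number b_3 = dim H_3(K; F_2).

b_3=1

n_0=9 n_1=26 n_2=27 n_3=8  [Z2]
∂1: piv[de,dg,di,dp,ds,du,dy,gz] rk=8  ker:ep,es,eu,ey,gi,gp,gs,gu,gy,iu,ps,pu,py,su,sy,uy,uz,yz
∂2: piv[dep,des,deu,dey,dgi,dgu,diu,dpu,dpy,dsu,dsy,duy,eps,gps,gpu,gpy,gyz] rk=17  ker:epu,epy,euy,giu,gsu,gsy,guy,psu,puy,suy
∂3: piv[depu,depy,deuy,dpuy,gpsu,gpuy,gsuy] rk=7  ker:epuy
b_3=(8−7)−0=1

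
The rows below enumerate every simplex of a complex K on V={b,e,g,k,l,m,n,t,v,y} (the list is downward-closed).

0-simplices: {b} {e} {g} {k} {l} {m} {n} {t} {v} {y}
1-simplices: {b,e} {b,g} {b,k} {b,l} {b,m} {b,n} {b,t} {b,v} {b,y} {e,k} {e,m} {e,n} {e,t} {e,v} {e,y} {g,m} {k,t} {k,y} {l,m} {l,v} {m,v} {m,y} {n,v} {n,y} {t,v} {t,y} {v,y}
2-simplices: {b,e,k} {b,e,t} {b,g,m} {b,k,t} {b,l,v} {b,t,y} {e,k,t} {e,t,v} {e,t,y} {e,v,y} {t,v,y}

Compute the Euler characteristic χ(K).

χ(K)=-6

n_0=10 n_1=27 n_2=11
χ=+10−27+11=-6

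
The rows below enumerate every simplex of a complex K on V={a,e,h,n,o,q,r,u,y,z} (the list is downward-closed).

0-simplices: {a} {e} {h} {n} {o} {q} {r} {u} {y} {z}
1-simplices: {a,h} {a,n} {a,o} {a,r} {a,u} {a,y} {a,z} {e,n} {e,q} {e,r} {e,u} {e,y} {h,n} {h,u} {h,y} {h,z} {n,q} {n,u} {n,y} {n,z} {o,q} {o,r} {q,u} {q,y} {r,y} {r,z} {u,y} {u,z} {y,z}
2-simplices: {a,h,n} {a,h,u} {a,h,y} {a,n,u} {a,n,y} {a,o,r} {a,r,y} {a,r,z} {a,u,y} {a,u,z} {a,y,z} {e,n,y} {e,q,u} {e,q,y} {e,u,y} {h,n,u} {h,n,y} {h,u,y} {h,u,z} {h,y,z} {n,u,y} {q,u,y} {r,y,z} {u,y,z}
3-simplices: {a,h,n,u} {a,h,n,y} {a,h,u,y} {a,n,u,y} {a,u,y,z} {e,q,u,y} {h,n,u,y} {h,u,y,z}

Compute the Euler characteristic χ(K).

n_0=10 n_1=29 n_2=24 n_3=8
χ=+10−29+24−8=-3

χ(K)=-3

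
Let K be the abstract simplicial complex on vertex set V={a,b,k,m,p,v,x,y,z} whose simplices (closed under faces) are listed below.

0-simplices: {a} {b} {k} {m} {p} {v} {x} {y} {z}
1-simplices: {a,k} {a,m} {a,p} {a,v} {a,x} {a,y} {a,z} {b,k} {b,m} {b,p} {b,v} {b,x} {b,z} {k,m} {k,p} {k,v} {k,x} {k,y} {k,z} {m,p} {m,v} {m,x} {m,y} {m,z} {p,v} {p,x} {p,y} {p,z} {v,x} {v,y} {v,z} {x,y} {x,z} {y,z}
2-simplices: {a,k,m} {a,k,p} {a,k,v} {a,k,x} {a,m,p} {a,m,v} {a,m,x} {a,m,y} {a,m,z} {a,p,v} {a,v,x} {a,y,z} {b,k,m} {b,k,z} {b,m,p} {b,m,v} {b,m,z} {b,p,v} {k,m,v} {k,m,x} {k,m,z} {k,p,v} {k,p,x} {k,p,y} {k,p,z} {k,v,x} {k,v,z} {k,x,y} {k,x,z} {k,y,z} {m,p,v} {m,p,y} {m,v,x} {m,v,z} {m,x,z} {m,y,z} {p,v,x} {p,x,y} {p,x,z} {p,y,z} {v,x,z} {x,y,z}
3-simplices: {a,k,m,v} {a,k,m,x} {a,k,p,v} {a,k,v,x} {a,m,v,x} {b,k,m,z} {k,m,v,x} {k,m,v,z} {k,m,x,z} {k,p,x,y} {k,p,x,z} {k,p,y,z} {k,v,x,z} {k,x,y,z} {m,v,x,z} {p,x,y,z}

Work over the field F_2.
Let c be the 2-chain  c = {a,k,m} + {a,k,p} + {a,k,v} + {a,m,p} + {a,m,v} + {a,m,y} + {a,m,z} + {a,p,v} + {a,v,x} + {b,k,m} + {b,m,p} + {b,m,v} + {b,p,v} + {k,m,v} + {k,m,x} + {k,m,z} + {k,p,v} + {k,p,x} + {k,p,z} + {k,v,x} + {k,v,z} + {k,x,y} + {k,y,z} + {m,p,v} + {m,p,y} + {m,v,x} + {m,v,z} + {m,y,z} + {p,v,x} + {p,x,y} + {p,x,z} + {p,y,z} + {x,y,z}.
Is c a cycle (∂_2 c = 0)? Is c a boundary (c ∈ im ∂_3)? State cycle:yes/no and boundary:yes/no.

n_0=9 n_1=34 n_2=42 n_3=16  [Z2]
∂1: piv[ak,am,ap,av,ax,ay,az,bk] rk=8  ker:bm,bp,bv,bx,bz,km,kp,kv,kx,ky,kz,mp,mv,mx,my,mz,pv,px,py,pz,vx,vy,vz,xy,xz,yz
∂2: piv[akm,akp,akv,akx,amp,amv,amx,amy,amz,apv,avx,ayz,bkm,bkz,bmp,bmv,bmz,kpx,kpy,kpz,kvz,kxy,kxz,kyz] rk=24  ker:bpv,kmv,kmx,kmz,kpv,kvx,mpv,mpy,mvx,mvz,mxz,myz,pvx,pxy,pxz,pyz,vxz,xyz
∂3: piv[akmv,akmx,akpv,akvx,amvx,bkmz,kmvz,kmxz,kpxy,kpxz,kpyz,kvxz,kxyz] rk=13  ker:kmvx,mvxz,pxyz
∂2c = {a,k} + {a,m} + {a,p} + {a,x} + {a,y} + {a,z} + {b,k} + {b,m} + {k,m} + {k,v} + {m,y} + {p,v} + {p,y} + {p,z} + {x,y}

cycle:no boundary:no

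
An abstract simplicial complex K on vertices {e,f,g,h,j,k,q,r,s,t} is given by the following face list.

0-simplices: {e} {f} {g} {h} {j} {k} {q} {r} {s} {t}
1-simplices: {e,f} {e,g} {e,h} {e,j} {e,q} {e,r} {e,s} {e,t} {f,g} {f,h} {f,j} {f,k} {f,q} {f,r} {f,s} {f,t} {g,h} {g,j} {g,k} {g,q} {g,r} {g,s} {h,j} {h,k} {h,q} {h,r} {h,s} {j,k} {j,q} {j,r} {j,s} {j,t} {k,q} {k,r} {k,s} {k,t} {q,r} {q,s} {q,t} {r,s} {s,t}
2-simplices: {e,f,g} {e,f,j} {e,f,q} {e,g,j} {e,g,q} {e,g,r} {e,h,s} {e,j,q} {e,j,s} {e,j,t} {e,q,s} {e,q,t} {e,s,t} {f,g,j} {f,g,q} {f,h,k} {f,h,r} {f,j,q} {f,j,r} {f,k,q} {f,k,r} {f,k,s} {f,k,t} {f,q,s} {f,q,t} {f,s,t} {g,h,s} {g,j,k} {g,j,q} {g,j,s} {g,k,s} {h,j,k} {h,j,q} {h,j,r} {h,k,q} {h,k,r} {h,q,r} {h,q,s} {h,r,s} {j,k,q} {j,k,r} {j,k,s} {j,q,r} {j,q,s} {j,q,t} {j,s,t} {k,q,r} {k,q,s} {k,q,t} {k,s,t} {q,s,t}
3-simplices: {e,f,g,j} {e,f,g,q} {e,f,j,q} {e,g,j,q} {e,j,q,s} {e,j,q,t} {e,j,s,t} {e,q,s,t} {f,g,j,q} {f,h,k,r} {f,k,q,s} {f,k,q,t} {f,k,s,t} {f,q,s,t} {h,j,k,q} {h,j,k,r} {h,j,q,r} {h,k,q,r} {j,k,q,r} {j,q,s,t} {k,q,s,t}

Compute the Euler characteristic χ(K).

n_0=10 n_1=41 n_2=51 n_3=21
χ=+10−41+51−21=-1

χ(K)=-1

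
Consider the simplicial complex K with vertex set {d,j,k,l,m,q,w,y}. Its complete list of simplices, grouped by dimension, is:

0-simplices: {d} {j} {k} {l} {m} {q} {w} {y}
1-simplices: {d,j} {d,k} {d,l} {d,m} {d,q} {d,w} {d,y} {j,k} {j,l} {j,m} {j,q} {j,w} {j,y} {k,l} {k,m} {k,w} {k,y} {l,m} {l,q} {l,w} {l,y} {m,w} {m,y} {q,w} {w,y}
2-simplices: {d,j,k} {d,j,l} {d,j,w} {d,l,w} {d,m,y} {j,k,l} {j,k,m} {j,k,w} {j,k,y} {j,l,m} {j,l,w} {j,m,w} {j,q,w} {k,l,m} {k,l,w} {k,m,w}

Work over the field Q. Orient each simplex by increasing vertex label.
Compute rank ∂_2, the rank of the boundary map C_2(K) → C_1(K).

n_0=8 n_1=25 n_2=16  [Q]
∂1: piv[dj,dk,dl,dm,dq,dw,dy] rk=7  ker:jk,jl,jm,jq,jw,jy,kl,km,kw,ky,lm,lq,lw,ly,mw,my,qw,wy
∂2: piv[djk,djl,djw,dlw,dmy,jkl,jkm,jkw,jky,jlm,jmw,jqw] rk=12  ker:jlw,klm,klw,kmw
rk∂_2=12

rank∂_2=12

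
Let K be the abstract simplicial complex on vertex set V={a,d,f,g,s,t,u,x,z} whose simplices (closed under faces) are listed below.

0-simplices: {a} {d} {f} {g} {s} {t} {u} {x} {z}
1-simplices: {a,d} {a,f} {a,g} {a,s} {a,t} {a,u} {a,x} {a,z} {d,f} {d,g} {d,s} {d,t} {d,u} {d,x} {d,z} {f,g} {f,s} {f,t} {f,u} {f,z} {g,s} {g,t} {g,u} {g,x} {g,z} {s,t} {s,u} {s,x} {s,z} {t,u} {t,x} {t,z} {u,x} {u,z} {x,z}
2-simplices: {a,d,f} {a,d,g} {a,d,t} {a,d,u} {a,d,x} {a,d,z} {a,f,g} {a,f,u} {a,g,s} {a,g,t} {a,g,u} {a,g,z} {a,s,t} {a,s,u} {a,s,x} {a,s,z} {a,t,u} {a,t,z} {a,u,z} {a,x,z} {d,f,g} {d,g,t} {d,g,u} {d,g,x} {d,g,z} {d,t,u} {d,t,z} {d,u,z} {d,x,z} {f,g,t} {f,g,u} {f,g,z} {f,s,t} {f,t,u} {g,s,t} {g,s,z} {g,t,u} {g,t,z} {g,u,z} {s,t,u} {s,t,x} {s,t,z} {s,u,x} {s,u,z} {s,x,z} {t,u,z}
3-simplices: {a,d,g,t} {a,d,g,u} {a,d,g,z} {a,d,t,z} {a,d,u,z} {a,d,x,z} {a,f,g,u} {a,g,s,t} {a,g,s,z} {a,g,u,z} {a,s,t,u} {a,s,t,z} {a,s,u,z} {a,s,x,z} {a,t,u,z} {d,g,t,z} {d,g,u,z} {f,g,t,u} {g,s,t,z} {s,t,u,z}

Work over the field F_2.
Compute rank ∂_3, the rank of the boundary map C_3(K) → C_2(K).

n_0=9 n_1=35 n_2=46 n_3=20  [Z2]
∂1: piv[ad,af,ag,as,at,au,ax,az] rk=8  ker:df,dg,ds,dt,du,dx,dz,fg,fs,ft,fu,fz,gs,gt,gu,gx,gz,st,su,sx,sz,tu,tx,tz,ux,uz,xz
∂2: piv[adf,adg,adt,adu,adx,adz,afg,afu,ags,agt,agu,agz,ast,asu,asx,asz,atu,atz,auz,axz,dgx,fgt,fgz,fst,stx,sux] rk=26  ker:dfg,dgt,dgu,dgz,dtu,dtz,duz,dxz,fgu,ftu,gst,gsz,gtu,gtz,guz,stu,stz,suz,sxz,tuz
∂3: piv[adgt,adgu,adgz,adtz,aduz,adxz,afgu,agst,agsz,aguz,astu,astz,asuz,asxz,atuz,dgtz,fgtu] rk=17  ker:dguz,gstz,stuz
rk∂_3=17

rank∂_3=17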